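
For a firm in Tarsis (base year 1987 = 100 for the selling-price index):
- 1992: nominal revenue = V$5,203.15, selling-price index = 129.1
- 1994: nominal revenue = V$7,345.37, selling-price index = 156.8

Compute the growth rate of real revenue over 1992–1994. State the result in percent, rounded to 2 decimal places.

Real revenue 1992 = 5203.15 / 1.291 = 4030.33.
Real revenue 1994 = 7345.37 / 1.568 = 4684.55.
Real growth = 4684.55 / 4030.33 − 1 = 0.1623.

16.23%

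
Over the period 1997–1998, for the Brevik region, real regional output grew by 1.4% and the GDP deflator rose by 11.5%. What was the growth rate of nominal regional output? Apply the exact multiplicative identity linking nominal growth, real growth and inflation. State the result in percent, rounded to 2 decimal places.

13.06%

(1 + g_nom) = (1 + g_real)(1 + π) = 1.0140 × 1.1150 = 1.13061.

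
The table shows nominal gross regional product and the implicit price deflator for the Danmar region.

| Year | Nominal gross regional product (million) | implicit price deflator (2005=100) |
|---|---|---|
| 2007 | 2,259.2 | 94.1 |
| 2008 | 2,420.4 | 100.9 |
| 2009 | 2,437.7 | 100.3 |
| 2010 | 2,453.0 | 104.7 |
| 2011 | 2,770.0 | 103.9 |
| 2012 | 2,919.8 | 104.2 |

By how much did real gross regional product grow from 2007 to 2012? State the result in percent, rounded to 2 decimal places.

16.71%

Real gross regional product 2007 = 2259.2/0.941 = 2400.85.
Real gross regional product 2012 = 2919.8/1.042 = 2802.11.
Change = 2802.11/2400.85 − 1 = 0.1671.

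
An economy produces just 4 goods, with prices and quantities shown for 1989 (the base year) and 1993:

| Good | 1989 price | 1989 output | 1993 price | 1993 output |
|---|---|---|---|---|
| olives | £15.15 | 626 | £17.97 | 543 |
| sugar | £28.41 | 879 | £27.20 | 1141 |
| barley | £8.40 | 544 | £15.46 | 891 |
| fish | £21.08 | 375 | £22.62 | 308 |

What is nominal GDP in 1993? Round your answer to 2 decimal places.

Nominal GDP 1993 = Σ (p_1993 × q_1993) = 17.97·543 + 27.20·1141 + 15.46·891 + 22.62·308 = 61534.73.

£61534.73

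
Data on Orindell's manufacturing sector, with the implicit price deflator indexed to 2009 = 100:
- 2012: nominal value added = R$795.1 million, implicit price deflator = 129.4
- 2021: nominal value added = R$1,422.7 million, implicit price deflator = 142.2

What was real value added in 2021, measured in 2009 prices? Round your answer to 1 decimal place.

Real value added = Nominal / (implicit price deflator/100) = 1422.7 / 1.422 = 1000.49.

R$1,000.5 million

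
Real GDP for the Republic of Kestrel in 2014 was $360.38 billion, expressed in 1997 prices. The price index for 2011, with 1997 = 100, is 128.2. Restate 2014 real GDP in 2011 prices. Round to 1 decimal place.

$462.0 billion

Real GDP in 2011 prices = Real GDP in 1997 prices × (P_2011/P_1997) = 360.38 × 1.282 = 462.01.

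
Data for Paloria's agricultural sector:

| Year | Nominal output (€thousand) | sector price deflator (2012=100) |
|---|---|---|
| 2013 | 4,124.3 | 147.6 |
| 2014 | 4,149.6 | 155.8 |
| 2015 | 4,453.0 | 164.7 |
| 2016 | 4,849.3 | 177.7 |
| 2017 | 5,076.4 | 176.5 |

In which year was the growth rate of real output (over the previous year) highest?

2017

2014: real = 4149.6/1.558 = 2663.41; growth vs 2013 (2794.24) = -4.68%.
2015: real = 4453.0/1.647 = 2703.70; growth vs 2014 (2663.41) = 1.51%.
2016: real = 4849.3/1.777 = 2728.93; growth vs 2015 (2703.70) = 0.93%.
2017: real = 5076.4/1.765 = 2876.15; growth vs 2016 (2728.93) = 5.39%.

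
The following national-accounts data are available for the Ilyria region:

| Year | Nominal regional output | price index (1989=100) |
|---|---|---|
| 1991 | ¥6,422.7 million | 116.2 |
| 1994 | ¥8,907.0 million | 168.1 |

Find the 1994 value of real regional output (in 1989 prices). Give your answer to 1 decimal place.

¥5,298.6 million

Real regional output = Nominal / (price index/100) = 8907.0 / 1.681 = 5298.63.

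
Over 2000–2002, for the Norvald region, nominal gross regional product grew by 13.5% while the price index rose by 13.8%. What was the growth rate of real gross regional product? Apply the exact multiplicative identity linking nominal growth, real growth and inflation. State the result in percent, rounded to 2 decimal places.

(1 + g_nom) = (1 + g_real)(1 + π), so g_real = 1.1350 / 1.1380 − 1 = -0.00264.

-0.26%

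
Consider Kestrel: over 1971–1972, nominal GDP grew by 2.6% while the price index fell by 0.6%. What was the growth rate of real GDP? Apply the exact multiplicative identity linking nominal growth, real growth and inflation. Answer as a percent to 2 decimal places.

(1 + g_nom) = (1 + g_real)(1 + π), so g_real = 1.0260 / 0.9940 − 1 = 0.03219.

3.22%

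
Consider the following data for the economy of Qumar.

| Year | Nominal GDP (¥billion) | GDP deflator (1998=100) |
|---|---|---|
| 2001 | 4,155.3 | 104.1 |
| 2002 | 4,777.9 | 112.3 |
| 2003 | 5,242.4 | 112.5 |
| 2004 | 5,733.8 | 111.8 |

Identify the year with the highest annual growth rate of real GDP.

2002: real = 4777.9/1.123 = 4254.59; growth vs 2001 (3991.64) = 6.59%.
2003: real = 5242.4/1.125 = 4659.91; growth vs 2002 (4254.59) = 9.53%.
2004: real = 5733.8/1.118 = 5128.62; growth vs 2003 (4659.91) = 10.06%.

2004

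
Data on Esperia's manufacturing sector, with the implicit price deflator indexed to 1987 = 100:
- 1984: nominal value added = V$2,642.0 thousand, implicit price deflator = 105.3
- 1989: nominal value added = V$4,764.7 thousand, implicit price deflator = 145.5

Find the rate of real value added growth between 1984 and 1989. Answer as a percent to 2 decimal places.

Real value added 1984 = 2642.0 / 1.053 = 2509.02.
Real value added 1989 = 4764.7 / 1.455 = 3274.71.
Real growth = 3274.71 / 2509.02 − 1 = 0.3052.

30.52%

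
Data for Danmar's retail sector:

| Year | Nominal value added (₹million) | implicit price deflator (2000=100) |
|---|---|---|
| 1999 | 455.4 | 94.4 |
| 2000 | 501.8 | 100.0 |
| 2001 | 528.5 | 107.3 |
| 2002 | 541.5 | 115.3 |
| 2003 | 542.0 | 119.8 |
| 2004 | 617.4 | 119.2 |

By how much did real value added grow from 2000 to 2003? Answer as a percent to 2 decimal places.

Real value added 2000 = 501.8/1.000 = 501.80.
Real value added 2003 = 542.0/1.198 = 452.42.
Change = 452.42/501.80 − 1 = -0.0984.

-9.84%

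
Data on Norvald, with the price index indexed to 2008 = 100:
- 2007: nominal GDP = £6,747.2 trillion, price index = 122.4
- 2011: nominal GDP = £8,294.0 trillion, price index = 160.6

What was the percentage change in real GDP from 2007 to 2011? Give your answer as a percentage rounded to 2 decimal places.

Deflate each year: 2007 → 6747.2/1.224 = 5512.42; 2011 → 8294.0/1.606 = 5164.38.
So real GDP changed by 5164.38/5512.42 − 1 = -0.0631, i.e. -6.31%.

-6.31%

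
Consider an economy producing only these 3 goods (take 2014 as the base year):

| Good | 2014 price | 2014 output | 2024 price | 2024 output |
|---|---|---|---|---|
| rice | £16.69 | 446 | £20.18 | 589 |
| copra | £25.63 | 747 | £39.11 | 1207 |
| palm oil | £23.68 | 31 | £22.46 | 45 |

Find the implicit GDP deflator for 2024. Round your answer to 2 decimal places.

143.68

Nominal GDP 2024 = 20.18·589 + 39.11·1207 + 22.46·45 = 60102.49.
Real GDP 2024 (at 2014 prices) = 16.69·589 + 25.63·1207 + 23.68·45 = 41831.42.
Deflator = Nominal/Real × 100 = 60102.49/41831.42 × 100 = 143.678.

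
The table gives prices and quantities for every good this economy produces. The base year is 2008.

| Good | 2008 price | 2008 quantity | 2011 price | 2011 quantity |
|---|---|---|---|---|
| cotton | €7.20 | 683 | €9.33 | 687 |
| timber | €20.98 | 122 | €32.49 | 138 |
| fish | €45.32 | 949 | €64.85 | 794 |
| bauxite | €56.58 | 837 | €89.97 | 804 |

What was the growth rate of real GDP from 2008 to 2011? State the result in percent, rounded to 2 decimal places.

-8.72%

Real GDP 2008 = Nominal GDP 2008 = 7.20·683 + 20.98·122 + 45.32·949 + 56.58·837 = 97843.30.
Real GDP 2011 (at 2008 prices) = 7.20·687 + 20.98·138 + 45.32·794 + 56.58·804 = 89316.04.
Real growth = 89316.04/97843.30 − 1 = -0.0872.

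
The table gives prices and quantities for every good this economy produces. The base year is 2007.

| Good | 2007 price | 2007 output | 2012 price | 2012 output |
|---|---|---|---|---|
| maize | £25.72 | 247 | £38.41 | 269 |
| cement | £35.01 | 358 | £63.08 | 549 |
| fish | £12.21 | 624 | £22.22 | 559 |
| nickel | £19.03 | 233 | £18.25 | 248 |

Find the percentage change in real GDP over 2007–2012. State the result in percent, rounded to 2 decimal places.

Real GDP 2007 = Nominal GDP 2007 = 25.72·247 + 35.01·358 + 12.21·624 + 19.03·233 = 30939.45.
Real GDP 2012 (at 2007 prices) = 25.72·269 + 35.01·549 + 12.21·559 + 19.03·248 = 37684.00.
Real growth = 37684.00/30939.45 − 1 = 0.2180.

21.80%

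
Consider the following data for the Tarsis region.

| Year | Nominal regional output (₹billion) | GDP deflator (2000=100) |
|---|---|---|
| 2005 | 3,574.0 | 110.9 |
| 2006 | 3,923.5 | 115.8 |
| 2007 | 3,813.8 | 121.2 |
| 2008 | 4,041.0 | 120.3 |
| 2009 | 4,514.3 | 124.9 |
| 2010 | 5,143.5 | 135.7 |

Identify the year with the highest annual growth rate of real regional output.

2006: real = 3923.5/1.158 = 3388.17; growth vs 2005 (3222.72) = 5.13%.
2007: real = 3813.8/1.212 = 3146.70; growth vs 2006 (3388.17) = -7.13%.
2008: real = 4041.0/1.203 = 3359.10; growth vs 2007 (3146.70) = 6.75%.
2009: real = 4514.3/1.249 = 3614.33; growth vs 2008 (3359.10) = 7.60%.
2010: real = 5143.5/1.357 = 3790.35; growth vs 2009 (3614.33) = 4.87%.

2009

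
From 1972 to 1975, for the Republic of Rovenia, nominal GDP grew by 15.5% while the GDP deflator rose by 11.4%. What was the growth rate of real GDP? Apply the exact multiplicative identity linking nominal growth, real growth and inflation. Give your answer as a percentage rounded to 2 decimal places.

(1 + g_nom) = (1 + g_real)(1 + π), so g_real = 1.1550 / 1.1140 − 1 = 0.03680.

3.68%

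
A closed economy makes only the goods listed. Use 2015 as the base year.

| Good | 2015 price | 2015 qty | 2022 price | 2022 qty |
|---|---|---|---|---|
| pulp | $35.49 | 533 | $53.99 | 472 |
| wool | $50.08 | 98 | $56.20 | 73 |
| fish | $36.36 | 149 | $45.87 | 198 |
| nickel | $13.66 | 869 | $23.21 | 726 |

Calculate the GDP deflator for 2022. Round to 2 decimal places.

147.96

Nominal GDP 2022 = 53.99·472 + 56.20·73 + 45.87·198 + 23.21·726 = 55518.60.
Real GDP 2022 (at 2015 prices) = 35.49·472 + 50.08·73 + 36.36·198 + 13.66·726 = 37523.56.
Deflator = Nominal/Real × 100 = 55518.60/37523.56 × 100 = 147.957.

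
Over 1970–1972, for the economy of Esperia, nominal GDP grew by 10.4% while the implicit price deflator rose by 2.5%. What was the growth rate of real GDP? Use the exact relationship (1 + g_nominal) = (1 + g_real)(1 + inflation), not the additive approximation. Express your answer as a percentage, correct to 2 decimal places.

7.71%

(1 + g_nom) = (1 + g_real)(1 + π), so g_real = 1.1040 / 1.0250 − 1 = 0.07707.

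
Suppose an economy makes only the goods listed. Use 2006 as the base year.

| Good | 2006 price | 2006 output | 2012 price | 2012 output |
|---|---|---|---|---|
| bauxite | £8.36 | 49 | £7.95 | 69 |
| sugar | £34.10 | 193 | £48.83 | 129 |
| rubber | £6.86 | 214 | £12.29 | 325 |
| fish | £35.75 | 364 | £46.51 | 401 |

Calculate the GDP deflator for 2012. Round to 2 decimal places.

136.91

Nominal GDP 2012 = 7.95·69 + 48.83·129 + 12.29·325 + 46.51·401 = 29492.38.
Real GDP 2012 (at 2006 prices) = 8.36·69 + 34.10·129 + 6.86·325 + 35.75·401 = 21540.99.
Deflator = Nominal/Real × 100 = 29492.38/21540.99 × 100 = 136.913.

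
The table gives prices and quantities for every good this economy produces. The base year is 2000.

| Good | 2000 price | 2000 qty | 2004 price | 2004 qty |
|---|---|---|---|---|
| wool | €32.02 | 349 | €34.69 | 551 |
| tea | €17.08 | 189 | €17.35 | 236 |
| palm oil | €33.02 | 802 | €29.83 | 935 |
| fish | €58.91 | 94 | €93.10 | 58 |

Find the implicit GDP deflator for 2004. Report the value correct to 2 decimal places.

100.96

Nominal GDP 2004 = 34.69·551 + 17.35·236 + 29.83·935 + 93.10·58 = 56499.64.
Real GDP 2004 (at 2000 prices) = 32.02·551 + 17.08·236 + 33.02·935 + 58.91·58 = 55964.38.
Deflator = Nominal/Real × 100 = 56499.64/55964.38 × 100 = 100.956.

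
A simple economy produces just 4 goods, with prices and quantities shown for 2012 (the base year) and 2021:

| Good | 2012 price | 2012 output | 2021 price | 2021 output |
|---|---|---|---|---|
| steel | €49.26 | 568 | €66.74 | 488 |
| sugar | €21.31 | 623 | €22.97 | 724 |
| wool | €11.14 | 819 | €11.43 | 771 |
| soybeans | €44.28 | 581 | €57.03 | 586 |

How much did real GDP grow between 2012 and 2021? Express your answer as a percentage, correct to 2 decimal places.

Real GDP 2012 = Nominal GDP 2012 = 49.26·568 + 21.31·623 + 11.14·819 + 44.28·581 = 76106.15.
Real GDP 2021 (at 2012 prices) = 49.26·488 + 21.31·724 + 11.14·771 + 44.28·586 = 74004.34.
Real growth = 74004.34/76106.15 − 1 = -0.0276.

-2.76%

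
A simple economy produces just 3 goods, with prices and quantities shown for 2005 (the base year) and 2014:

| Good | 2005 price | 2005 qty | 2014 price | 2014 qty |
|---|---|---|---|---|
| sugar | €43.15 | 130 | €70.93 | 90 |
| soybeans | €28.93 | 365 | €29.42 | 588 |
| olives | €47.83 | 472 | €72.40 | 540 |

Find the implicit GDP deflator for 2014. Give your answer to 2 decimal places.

Nominal GDP 2014 = 70.93·90 + 29.42·588 + 72.40·540 = 62778.66.
Real GDP 2014 (at 2005 prices) = 43.15·90 + 28.93·588 + 47.83·540 = 46722.54.
Deflator = Nominal/Real × 100 = 62778.66/46722.54 × 100 = 134.365.

134.36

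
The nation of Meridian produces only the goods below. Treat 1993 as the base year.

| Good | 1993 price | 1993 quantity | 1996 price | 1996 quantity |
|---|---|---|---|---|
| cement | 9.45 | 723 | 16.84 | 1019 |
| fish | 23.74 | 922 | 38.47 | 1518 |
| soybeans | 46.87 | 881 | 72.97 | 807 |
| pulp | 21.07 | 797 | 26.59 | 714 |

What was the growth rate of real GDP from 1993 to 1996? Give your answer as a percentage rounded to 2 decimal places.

Real GDP 1993 = Nominal GDP 1993 = 9.45·723 + 23.74·922 + 46.87·881 + 21.07·797 = 86805.89.
Real GDP 1996 (at 1993 prices) = 9.45·1019 + 23.74·1518 + 46.87·807 + 21.07·714 = 98534.94.
Real growth = 98534.94/86805.89 − 1 = 0.1351.

13.51%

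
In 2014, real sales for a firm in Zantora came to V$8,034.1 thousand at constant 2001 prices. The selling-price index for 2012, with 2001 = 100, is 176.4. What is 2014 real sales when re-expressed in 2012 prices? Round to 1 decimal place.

V$14,172.2 thousand

Real sales in 2012 prices = Real sales in 2001 prices × (P_2012/P_2001) = 8034.1 × 1.764 = 14172.15.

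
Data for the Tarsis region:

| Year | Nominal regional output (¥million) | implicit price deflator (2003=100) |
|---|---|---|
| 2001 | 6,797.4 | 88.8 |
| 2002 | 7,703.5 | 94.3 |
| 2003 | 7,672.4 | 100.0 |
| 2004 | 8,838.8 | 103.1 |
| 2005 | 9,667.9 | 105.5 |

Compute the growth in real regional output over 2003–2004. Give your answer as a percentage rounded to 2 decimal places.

11.74%

Real regional output 2003 = 7672.4/1.000 = 7672.40.
Real regional output 2004 = 8838.8/1.031 = 8573.04.
Change = 8573.04/7672.40 − 1 = 0.1174.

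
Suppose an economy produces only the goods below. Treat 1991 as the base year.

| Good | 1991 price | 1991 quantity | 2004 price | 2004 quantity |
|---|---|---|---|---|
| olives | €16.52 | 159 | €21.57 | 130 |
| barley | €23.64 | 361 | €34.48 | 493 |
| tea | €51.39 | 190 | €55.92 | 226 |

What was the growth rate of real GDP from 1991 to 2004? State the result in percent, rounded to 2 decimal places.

21.46%

Real GDP 1991 = Nominal GDP 1991 = 16.52·159 + 23.64·361 + 51.39·190 = 20924.82.
Real GDP 2004 (at 1991 prices) = 16.52·130 + 23.64·493 + 51.39·226 = 25416.26.
Real growth = 25416.26/20924.82 − 1 = 0.2146.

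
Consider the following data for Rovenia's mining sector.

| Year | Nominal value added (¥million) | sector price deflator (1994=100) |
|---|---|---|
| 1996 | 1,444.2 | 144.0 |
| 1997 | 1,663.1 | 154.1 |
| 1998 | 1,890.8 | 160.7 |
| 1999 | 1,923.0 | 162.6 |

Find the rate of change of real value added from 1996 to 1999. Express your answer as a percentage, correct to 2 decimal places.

Real value added 1996 = 1444.2/1.440 = 1002.92.
Real value added 1999 = 1923.0/1.626 = 1182.66.
Change = 1182.66/1002.92 − 1 = 0.1792.

17.92%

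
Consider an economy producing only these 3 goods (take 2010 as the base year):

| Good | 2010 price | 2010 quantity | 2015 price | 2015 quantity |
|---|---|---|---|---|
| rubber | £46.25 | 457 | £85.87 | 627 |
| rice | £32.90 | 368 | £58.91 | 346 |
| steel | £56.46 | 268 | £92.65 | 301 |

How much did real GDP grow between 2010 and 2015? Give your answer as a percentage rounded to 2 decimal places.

18.61%

Real GDP 2010 = Nominal GDP 2010 = 46.25·457 + 32.90·368 + 56.46·268 = 48374.73.
Real GDP 2015 (at 2010 prices) = 46.25·627 + 32.90·346 + 56.46·301 = 57376.61.
Real growth = 57376.61/48374.73 − 1 = 0.1861.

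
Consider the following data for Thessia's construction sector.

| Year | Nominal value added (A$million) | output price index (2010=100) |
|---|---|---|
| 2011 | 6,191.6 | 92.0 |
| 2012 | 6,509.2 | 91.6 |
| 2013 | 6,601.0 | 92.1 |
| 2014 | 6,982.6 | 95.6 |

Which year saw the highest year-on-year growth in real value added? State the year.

2012: real = 6509.2/0.916 = 7106.11; growth vs 2011 (6730.00) = 5.59%.
2013: real = 6601.0/0.921 = 7167.21; growth vs 2012 (7106.11) = 0.86%.
2014: real = 6982.6/0.956 = 7303.97; growth vs 2013 (7167.21) = 1.91%.

2012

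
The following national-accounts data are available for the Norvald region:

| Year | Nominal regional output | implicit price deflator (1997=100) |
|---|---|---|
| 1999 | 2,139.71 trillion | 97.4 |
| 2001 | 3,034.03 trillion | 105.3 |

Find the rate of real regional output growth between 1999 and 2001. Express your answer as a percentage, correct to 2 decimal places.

31.16%

Deflate each year: 1999 → 2139.71/0.974 = 2196.83; 2001 → 3034.03/1.053 = 2881.32.
So real regional output changed by 2881.32/2196.83 − 1 = 0.3116, i.e. 31.16%.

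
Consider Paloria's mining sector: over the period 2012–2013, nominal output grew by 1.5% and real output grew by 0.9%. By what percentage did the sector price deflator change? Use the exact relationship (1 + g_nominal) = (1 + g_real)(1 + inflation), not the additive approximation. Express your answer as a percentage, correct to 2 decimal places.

(1 + g_nom) = (1 + g_real)(1 + π), so π = 1.0150 / 1.0090 − 1 = 0.00595.

0.59%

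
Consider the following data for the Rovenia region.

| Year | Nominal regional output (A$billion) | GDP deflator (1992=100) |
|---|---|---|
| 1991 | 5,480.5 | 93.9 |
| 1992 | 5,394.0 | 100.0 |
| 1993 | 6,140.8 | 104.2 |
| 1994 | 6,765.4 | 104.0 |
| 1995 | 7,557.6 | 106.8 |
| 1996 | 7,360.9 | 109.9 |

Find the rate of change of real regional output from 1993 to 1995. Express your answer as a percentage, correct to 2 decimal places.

20.08%

Real regional output 1993 = 6140.8/1.042 = 5893.28.
Real regional output 1995 = 7557.6/1.068 = 7076.40.
Change = 7076.40/5893.28 − 1 = 0.2008.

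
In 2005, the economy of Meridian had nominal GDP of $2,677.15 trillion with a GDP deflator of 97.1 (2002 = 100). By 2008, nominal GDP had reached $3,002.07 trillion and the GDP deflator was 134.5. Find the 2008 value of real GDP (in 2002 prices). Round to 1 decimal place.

$2,232.0 trillion

Real GDP = Nominal / (GDP deflator/100) = 3002.07 / 1.345 = 2232.02.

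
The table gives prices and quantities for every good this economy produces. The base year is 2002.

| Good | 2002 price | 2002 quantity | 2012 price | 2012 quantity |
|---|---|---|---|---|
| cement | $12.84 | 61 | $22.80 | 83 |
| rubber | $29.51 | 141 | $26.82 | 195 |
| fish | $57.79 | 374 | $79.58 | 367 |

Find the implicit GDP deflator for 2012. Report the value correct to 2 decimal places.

Nominal GDP 2012 = 22.80·83 + 26.82·195 + 79.58·367 = 36328.16.
Real GDP 2012 (at 2002 prices) = 12.84·83 + 29.51·195 + 57.79·367 = 28029.10.
Deflator = Nominal/Real × 100 = 36328.16/28029.10 × 100 = 129.609.

129.61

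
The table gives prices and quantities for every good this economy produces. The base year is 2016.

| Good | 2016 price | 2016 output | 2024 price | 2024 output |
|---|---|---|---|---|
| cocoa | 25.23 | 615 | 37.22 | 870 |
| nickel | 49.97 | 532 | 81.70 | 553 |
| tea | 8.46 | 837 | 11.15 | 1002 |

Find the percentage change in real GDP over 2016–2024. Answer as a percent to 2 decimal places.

Real GDP 2016 = Nominal GDP 2016 = 25.23·615 + 49.97·532 + 8.46·837 = 49181.51.
Real GDP 2024 (at 2016 prices) = 25.23·870 + 49.97·553 + 8.46·1002 = 58060.43.
Real growth = 58060.43/49181.51 − 1 = 0.1805.

18.05%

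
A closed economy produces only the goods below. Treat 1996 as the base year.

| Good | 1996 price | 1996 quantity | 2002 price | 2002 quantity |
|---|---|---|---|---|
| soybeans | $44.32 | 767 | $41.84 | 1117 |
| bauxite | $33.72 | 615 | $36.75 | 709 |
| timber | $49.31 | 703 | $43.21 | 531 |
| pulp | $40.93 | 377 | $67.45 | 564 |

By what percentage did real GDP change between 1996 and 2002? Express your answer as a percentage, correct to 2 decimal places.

17.03%

Real GDP 1996 = Nominal GDP 1996 = 44.32·767 + 33.72·615 + 49.31·703 + 40.93·377 = 104826.78.
Real GDP 2002 (at 1996 prices) = 44.32·1117 + 33.72·709 + 49.31·531 + 40.93·564 = 122681.05.
Real growth = 122681.05/104826.78 − 1 = 0.1703.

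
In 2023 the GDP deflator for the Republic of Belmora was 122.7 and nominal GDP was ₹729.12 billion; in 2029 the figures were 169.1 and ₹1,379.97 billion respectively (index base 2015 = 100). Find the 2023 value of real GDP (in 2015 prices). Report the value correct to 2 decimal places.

Real GDP = Nominal / (GDP deflator/100) = 729.12 / 1.227 = 594.23.

₹594.23 billion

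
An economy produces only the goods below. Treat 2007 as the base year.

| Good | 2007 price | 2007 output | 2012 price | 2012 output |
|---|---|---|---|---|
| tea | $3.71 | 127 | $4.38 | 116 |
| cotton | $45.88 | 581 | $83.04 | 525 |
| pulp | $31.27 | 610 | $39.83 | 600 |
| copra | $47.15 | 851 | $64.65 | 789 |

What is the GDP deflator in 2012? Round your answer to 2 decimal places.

147.88

Nominal GDP 2012 = 4.38·116 + 83.04·525 + 39.83·600 + 64.65·789 = 119010.93.
Real GDP 2012 (at 2007 prices) = 3.71·116 + 45.88·525 + 31.27·600 + 47.15·789 = 80480.71.
Deflator = Nominal/Real × 100 = 119010.93/80480.71 × 100 = 147.875.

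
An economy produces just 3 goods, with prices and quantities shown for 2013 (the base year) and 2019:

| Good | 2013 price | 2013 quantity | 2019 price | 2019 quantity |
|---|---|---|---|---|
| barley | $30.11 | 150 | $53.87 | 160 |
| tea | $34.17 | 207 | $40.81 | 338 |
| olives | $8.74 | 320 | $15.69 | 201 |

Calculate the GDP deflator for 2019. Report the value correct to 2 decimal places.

Nominal GDP 2019 = 53.87·160 + 40.81·338 + 15.69·201 = 25566.67.
Real GDP 2019 (at 2013 prices) = 30.11·160 + 34.17·338 + 8.74·201 = 18123.80.
Deflator = Nominal/Real × 100 = 25566.67/18123.80 × 100 = 141.067.

141.07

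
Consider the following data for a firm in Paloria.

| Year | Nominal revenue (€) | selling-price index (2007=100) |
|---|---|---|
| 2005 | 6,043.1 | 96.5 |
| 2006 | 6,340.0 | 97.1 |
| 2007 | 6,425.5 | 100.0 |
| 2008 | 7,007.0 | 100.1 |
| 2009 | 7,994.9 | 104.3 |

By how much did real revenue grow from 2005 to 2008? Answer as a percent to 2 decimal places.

11.78%

Real revenue 2005 = 6043.1/0.965 = 6262.28.
Real revenue 2008 = 7007.0/1.001 = 7000.00.
Change = 7000.00/6262.28 − 1 = 0.1178.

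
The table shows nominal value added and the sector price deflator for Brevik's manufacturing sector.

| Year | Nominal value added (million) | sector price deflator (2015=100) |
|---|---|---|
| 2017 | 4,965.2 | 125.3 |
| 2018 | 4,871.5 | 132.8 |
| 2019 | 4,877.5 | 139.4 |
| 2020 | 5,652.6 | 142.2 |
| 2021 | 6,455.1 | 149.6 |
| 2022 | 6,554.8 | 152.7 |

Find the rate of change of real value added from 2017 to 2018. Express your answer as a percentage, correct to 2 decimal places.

Real value added 2017 = 4965.2/1.253 = 3962.65.
Real value added 2018 = 4871.5/1.328 = 3668.30.
Change = 3668.30/3962.65 − 1 = -0.0743.

-7.43%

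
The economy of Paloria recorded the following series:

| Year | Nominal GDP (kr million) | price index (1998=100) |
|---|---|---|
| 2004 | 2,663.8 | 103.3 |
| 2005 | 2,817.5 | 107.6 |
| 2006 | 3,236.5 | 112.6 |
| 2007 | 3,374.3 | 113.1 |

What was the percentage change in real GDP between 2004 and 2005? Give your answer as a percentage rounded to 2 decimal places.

Real GDP 2004 = 2663.8/1.033 = 2578.70.
Real GDP 2005 = 2817.5/1.076 = 2618.49.
Change = 2618.49/2578.70 − 1 = 0.0154.

1.54%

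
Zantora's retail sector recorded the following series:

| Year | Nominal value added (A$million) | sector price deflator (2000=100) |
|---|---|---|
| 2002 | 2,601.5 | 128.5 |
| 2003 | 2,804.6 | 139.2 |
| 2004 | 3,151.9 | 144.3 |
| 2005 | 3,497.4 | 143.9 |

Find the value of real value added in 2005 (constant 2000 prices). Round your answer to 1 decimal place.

Real value added 2005 = 3497.4 / 1.439 = 2430.44.

A$2,430.4 million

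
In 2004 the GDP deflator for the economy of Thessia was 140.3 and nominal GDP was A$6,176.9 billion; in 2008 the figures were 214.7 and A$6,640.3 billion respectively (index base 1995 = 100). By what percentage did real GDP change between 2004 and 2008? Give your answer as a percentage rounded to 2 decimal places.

Real GDP 2004 = 6176.9 / 1.403 = 4402.64.
Real GDP 2008 = 6640.3 / 2.147 = 3092.83.
Real growth = 3092.83 / 4402.64 − 1 = -0.2975.

-29.75%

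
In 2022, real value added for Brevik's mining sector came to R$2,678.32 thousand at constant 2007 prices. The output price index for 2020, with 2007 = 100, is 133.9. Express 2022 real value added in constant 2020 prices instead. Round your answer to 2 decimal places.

R$3,586.27 thousand

Real value added in 2020 prices = Real value added in 2007 prices × (P_2020/P_2007) = 2678.32 × 1.339 = 3586.27.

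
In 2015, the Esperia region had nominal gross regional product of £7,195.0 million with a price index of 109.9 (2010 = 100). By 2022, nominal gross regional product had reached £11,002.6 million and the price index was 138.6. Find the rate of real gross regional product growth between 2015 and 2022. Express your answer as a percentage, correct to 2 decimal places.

Real gross regional product 2015 = 7195.0 / 1.099 = 6546.86.
Real gross regional product 2022 = 11002.6 / 1.386 = 7938.38.
Real growth = 7938.38 / 6546.86 − 1 = 0.2125.

21.25%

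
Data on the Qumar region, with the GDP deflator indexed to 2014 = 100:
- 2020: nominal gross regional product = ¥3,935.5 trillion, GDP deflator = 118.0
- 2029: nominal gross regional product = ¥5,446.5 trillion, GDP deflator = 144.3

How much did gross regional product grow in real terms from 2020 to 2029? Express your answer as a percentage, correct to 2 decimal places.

13.17%

Real gross regional product 2020 = 3935.5 / 1.180 = 3335.17.
Real gross regional product 2029 = 5446.5 / 1.443 = 3774.43.
Real growth = 3774.43 / 3335.17 − 1 = 0.1317.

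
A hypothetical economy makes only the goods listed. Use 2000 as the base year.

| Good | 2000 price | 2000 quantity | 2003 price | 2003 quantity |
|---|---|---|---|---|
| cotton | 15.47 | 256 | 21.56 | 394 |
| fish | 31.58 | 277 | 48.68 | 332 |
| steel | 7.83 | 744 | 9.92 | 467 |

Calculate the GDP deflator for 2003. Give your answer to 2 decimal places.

Nominal GDP 2003 = 21.56·394 + 48.68·332 + 9.92·467 = 29289.04.
Real GDP 2003 (at 2000 prices) = 15.47·394 + 31.58·332 + 7.83·467 = 20236.35.
Deflator = Nominal/Real × 100 = 29289.04/20236.35 × 100 = 144.735.

144.73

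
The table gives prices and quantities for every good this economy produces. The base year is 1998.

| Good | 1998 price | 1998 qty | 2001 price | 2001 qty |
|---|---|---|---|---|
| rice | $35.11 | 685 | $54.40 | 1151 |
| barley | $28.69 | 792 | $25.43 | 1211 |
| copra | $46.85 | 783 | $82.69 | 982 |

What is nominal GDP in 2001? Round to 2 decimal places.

$174611.71

Nominal GDP 2001 = Σ (p_2001 × q_2001) = 54.40·1151 + 25.43·1211 + 82.69·982 = 174611.71.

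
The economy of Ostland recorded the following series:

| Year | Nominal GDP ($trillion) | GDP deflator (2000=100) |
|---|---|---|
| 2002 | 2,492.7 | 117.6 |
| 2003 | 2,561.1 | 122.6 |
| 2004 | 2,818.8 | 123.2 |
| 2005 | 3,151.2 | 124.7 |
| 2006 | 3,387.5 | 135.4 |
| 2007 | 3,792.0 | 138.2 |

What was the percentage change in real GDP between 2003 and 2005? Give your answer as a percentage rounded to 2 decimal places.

20.97%

Real GDP 2003 = 2561.1/1.226 = 2088.99.
Real GDP 2005 = 3151.2/1.247 = 2527.02.
Change = 2527.02/2088.99 − 1 = 0.2097.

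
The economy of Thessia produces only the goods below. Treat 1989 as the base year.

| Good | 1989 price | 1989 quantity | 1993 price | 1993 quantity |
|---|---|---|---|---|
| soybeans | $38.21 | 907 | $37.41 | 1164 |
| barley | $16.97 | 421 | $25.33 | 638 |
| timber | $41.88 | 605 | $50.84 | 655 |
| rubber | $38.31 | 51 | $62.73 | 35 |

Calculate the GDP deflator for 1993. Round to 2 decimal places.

Nominal GDP 1993 = 37.41·1164 + 25.33·638 + 50.84·655 + 62.73·35 = 95201.53.
Real GDP 1993 (at 1989 prices) = 38.21·1164 + 16.97·638 + 41.88·655 + 38.31·35 = 84075.55.
Deflator = Nominal/Real × 100 = 95201.53/84075.55 × 100 = 113.233.

113.23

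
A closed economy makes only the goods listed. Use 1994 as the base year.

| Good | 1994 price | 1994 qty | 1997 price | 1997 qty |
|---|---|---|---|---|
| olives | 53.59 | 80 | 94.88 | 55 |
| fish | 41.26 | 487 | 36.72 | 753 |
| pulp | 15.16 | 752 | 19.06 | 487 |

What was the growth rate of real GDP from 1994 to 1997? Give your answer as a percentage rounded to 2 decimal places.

Real GDP 1994 = Nominal GDP 1994 = 53.59·80 + 41.26·487 + 15.16·752 = 35781.14.
Real GDP 1997 (at 1994 prices) = 53.59·55 + 41.26·753 + 15.16·487 = 41399.15.
Real growth = 41399.15/35781.14 − 1 = 0.1570.

15.70%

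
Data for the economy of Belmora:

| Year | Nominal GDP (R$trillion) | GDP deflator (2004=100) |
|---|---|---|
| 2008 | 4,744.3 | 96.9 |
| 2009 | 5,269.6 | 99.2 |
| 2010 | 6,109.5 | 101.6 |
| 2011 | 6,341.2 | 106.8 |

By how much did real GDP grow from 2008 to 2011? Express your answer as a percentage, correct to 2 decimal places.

21.27%

Real GDP 2008 = 4744.3/0.969 = 4896.08.
Real GDP 2011 = 6341.2/1.068 = 5937.45.
Change = 5937.45/4896.08 − 1 = 0.2127.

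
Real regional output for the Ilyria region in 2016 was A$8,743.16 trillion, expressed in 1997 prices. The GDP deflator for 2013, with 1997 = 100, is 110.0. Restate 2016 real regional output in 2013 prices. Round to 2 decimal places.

A$9,617.48 trillion

Real regional output in 2013 prices = Real regional output in 1997 prices × (P_2013/P_1997) = 8743.16 × 1.100 = 9617.48.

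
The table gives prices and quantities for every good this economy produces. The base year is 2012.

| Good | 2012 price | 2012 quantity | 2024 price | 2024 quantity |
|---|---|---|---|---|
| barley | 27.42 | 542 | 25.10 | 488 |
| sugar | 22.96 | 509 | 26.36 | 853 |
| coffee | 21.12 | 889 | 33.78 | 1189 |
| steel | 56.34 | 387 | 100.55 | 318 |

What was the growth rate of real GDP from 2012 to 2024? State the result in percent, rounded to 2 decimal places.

Real GDP 2012 = Nominal GDP 2012 = 27.42·542 + 22.96·509 + 21.12·889 + 56.34·387 = 67127.54.
Real GDP 2024 (at 2012 prices) = 27.42·488 + 22.96·853 + 21.12·1189 + 56.34·318 = 75993.64.
Real growth = 75993.64/67127.54 − 1 = 0.1321.

13.21%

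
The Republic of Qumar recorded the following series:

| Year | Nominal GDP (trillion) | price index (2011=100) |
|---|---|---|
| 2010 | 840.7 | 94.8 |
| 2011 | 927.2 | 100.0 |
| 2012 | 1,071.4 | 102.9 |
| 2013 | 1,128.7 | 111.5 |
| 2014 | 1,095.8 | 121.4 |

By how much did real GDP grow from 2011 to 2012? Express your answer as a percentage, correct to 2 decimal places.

12.30%

Real GDP 2011 = 927.2/1.000 = 927.20.
Real GDP 2012 = 1071.4/1.029 = 1041.21.
Change = 1041.21/927.20 − 1 = 0.1230.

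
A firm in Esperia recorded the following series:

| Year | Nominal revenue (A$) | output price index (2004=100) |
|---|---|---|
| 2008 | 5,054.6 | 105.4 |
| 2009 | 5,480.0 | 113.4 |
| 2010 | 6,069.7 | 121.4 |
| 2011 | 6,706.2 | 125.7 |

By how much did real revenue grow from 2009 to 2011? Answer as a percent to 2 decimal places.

10.40%

Real revenue 2009 = 5480.0/1.134 = 4832.45.
Real revenue 2011 = 6706.2/1.257 = 5335.08.
Change = 5335.08/4832.45 − 1 = 0.1040.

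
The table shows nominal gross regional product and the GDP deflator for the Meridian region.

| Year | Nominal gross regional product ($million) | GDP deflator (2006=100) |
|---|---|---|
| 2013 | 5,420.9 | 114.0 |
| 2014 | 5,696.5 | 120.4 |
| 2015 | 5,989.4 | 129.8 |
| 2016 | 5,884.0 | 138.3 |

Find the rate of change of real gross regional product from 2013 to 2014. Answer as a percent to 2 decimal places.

Real gross regional product 2013 = 5420.9/1.140 = 4755.18.
Real gross regional product 2014 = 5696.5/1.204 = 4731.31.
Change = 4731.31/4755.18 − 1 = -0.0050.

-0.50%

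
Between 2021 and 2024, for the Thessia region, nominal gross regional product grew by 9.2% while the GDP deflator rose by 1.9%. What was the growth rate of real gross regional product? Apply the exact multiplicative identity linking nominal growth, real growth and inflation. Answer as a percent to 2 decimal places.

7.16%

(1 + g_nom) = (1 + g_real)(1 + π), so g_real = 1.0920 / 1.0190 − 1 = 0.07164.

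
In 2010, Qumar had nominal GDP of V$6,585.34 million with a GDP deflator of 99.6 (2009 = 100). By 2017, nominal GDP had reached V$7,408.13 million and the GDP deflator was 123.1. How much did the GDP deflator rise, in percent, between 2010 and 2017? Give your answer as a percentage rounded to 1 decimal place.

23.6%

Price-level change = 123.1 / 99.6 − 1 = 0.2359.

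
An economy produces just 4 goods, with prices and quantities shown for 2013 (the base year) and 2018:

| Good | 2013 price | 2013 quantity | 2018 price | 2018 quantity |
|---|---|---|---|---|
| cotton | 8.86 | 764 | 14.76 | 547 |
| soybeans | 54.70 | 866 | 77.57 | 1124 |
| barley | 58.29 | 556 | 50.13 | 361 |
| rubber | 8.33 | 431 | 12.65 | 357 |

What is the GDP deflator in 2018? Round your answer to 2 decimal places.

130.47

Nominal GDP 2018 = 14.76·547 + 77.57·1124 + 50.13·361 + 12.65·357 = 117875.38.
Real GDP 2018 (at 2013 prices) = 8.86·547 + 54.70·1124 + 58.29·361 + 8.33·357 = 90345.72.
Deflator = Nominal/Real × 100 = 117875.38/90345.72 × 100 = 130.471.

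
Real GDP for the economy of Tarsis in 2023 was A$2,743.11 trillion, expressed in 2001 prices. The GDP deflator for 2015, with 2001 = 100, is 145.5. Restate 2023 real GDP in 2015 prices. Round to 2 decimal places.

A$3,991.23 trillion

Real GDP in 2015 prices = Real GDP in 2001 prices × (P_2015/P_2001) = 2743.11 × 1.455 = 3991.23.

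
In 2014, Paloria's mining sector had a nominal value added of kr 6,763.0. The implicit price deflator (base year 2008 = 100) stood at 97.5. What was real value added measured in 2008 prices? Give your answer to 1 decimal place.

Real value added = Nominal / (implicit price deflator/100) = 6763.0 / 0.975 = 6936.41.

kr 6,936.4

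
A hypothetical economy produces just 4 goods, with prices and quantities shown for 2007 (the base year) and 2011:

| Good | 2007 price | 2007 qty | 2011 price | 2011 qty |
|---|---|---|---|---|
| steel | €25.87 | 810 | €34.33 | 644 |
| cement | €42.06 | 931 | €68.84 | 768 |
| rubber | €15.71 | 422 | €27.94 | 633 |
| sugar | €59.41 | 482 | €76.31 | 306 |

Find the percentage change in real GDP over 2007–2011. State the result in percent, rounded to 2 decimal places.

Real GDP 2007 = Nominal GDP 2007 = 25.87·810 + 42.06·931 + 15.71·422 + 59.41·482 = 95377.80.
Real GDP 2011 (at 2007 prices) = 25.87·644 + 42.06·768 + 15.71·633 + 59.41·306 = 77086.25.
Real growth = 77086.25/95377.80 − 1 = -0.1918.

-19.18%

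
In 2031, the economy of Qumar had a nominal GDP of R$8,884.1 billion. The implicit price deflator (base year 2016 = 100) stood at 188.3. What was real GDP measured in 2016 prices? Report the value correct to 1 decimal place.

Real GDP = Nominal / (implicit price deflator/100) = 8884.1 / 1.883 = 4718.06.

R$4,718.1 billion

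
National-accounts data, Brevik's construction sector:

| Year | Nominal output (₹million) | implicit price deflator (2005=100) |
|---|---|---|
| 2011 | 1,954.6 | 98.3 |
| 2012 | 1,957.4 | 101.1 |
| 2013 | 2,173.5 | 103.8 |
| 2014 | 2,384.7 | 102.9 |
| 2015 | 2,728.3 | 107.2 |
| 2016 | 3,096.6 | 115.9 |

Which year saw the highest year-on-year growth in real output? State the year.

2014

2012: real = 1957.4/1.011 = 1936.10; growth vs 2011 (1988.40) = -2.63%.
2013: real = 2173.5/1.038 = 2093.93; growth vs 2012 (1936.10) = 8.15%.
2014: real = 2384.7/1.029 = 2317.49; growth vs 2013 (2093.93) = 10.68%.
2015: real = 2728.3/1.072 = 2545.06; growth vs 2014 (2317.49) = 9.82%.
2016: real = 3096.6/1.159 = 2671.79; growth vs 2015 (2545.06) = 4.98%.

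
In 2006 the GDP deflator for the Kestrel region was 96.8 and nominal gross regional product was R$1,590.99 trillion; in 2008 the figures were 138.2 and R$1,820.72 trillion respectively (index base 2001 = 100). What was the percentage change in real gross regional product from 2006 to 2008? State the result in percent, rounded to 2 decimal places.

Real gross regional product 2006 = 1590.99 / 0.968 = 1643.58.
Real gross regional product 2008 = 1820.72 / 1.382 = 1317.45.
Real growth = 1317.45 / 1643.58 − 1 = -0.1984.

-19.84%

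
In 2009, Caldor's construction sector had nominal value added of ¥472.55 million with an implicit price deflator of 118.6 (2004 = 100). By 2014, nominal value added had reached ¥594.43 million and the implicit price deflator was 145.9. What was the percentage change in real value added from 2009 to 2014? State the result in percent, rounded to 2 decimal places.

2.25%

Real value added 2009 = 472.55 / 1.186 = 398.44.
Real value added 2014 = 594.43 / 1.459 = 407.42.
Real growth = 407.42 / 398.44 − 1 = 0.0225.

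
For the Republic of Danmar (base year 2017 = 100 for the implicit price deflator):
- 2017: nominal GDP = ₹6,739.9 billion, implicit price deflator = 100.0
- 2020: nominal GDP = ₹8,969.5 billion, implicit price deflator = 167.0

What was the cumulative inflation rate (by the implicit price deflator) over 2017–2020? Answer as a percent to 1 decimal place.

Price-level change = 167.0 / 100.0 − 1 = 0.6700.

67.0%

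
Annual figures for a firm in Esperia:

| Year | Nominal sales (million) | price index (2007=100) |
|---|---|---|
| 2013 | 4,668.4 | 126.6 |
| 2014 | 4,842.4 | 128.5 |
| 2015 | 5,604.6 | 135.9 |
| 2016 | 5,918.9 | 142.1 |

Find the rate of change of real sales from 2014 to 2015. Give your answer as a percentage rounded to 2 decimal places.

Real sales 2014 = 4842.4/1.285 = 3768.40.
Real sales 2015 = 5604.6/1.359 = 4124.06.
Change = 4124.06/3768.40 − 1 = 0.0944.

9.44%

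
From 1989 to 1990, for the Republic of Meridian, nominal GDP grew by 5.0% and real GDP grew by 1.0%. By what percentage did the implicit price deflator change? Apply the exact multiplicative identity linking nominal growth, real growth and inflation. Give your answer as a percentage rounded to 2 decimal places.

3.96%

(1 + g_nom) = (1 + g_real)(1 + π), so π = 1.0500 / 1.0100 − 1 = 0.03960.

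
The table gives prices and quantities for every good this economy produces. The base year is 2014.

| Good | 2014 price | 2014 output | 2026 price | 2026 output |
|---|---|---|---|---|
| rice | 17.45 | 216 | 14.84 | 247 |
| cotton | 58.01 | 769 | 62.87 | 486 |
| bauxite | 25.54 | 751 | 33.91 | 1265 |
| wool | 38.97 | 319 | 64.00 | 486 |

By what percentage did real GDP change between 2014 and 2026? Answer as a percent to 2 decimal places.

4.70%

Real GDP 2014 = Nominal GDP 2014 = 17.45·216 + 58.01·769 + 25.54·751 + 38.97·319 = 79990.86.
Real GDP 2026 (at 2014 prices) = 17.45·247 + 58.01·486 + 25.54·1265 + 38.97·486 = 83750.53.
Real growth = 83750.53/79990.86 − 1 = 0.0470.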